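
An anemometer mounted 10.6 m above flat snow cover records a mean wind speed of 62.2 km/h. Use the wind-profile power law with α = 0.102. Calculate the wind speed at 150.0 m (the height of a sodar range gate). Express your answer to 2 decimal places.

81.50 km/h

Power-law profile: V₂ = V₁ · (z₂/z₁)^α
V₂ = 62.2 × (150.0/10.6)^0.102 = 62.2 × (14.1509)^0.102
    = 62.2 × 1.3103 = 81.5024 km/h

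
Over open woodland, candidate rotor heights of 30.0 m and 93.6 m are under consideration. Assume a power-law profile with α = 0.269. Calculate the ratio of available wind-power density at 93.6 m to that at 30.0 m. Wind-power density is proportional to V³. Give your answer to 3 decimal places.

2.505

Speed ratio: V_B/V_A = (z_B/z_A)^α = (93.6/30.0)^0.269 = (3.1200)^0.269 = 1.35809
Power-density ratio: P_B/P_A = (V_B/V_A)³ = (1.35809)³ = 2.50486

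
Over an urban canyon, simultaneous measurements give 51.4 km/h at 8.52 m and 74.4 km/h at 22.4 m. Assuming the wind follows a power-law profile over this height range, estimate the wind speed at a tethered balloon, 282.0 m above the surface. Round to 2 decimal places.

First find α: α = ln(V₂/V₁)/ln(z₂/z₁) = ln(74.4/51.4)/ln(22.4/8.52) = 0.36982/0.96664 = 0.3826
Extrapolate from 22.4 m to 282.0 m: V₃ = 74.4 × (282.0/22.4)^0.3826 = 74.4 × 2.6353 = 196.0695 km/h

196.07 km/h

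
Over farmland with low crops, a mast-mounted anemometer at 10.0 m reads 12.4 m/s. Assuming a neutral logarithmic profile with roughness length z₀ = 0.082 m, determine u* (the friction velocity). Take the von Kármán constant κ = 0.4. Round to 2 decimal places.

Log law: V(z) = (u*/κ) · ln(z/z₀) ⇒ u* = κ · V / ln(z/z₀)
u* = 0.4 × 12.4 / ln(10.0/0.082) = 0.4 × 12.4 / 4.8036
   = 4.9600 / 4.8036 = 1.0326 m/s

u* ≈ 1.03 m/s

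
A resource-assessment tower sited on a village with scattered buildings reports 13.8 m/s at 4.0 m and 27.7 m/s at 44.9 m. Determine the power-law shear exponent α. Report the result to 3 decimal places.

α ≈ 0.288

Power law: V₂/V₁ = (z₂/z₁)^α ⇒ α = ln(V₂/V₁) / ln(z₂/z₁)
α = ln(27.7/13.8) / ln(44.9/4.0) = ln(2.0072) / ln(11.2250)
  = 0.69676 / 2.41814 = 0.28814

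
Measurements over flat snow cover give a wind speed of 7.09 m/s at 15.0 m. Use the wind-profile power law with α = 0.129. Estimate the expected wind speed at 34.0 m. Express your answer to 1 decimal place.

Power-law profile: V₂ = V₁ · (z₂/z₁)^α
V₂ = 7.09 × (34.0/15.0)^0.129 = 7.09 × (2.2667)^0.129
    = 7.09 × 1.1113 = 7.8794 m/s

7.9 m/s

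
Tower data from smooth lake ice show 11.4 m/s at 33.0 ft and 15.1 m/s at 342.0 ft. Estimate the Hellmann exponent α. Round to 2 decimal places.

α ≈ 0.12

Power law: V₂/V₁ = (z₂/z₁)^α ⇒ α = ln(V₂/V₁) / ln(z₂/z₁)
α = ln(15.1/11.4) / ln(342.0/33.0) = ln(1.3246) / ln(10.3636)
  = 0.28108 / 2.33830 = 0.12021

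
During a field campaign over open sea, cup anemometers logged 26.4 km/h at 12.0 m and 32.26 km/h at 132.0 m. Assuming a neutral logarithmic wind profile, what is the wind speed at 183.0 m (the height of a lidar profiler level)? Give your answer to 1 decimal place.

33.1 km/h

Log law: V ∝ ln(z/z₀). From the pair, with r = V₁/V₂ = 0.81835,
ln z₀ = (ln z₁ − r·ln z₂)/(1 − r) = (2.4849 − 0.81835×4.8828)/0.18165 = -8.3179 → z₀ = 0.0002441 m
V₃ = V₁ · ln(z₃/z₀)/ln(z₁/z₀) = 26.4 × 13.5274/10.8028 = 33.0584 km/h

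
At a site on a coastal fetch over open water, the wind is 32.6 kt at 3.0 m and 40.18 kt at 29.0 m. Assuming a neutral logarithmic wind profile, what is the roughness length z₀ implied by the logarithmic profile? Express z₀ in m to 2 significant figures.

Log law: V(z) ∝ ln(z/z₀). With r = V₁/V₂ = 32.6/40.18 = 0.81135,
r · ln(z₂/z₀) = ln(z₁/z₀) ⇒ ln z₀ = (ln z₁ − r·ln z₂)/(1 − r)
ln z₀ = (1.09861 − 0.81135×3.36730) / 0.18865 = -8.6585
z₀ = exp(-8.6585) = 0.0001736 m

z₀ ≈ 0.00017 m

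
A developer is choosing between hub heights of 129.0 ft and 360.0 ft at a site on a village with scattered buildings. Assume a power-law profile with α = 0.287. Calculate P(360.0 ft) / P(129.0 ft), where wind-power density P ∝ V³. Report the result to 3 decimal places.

2.420

Speed ratio: V_B/V_A = (z_B/z_A)^α = (360.0/129.0)^0.287 = (2.7907)^0.287 = 1.34252
Power-density ratio: P_B/P_A = (V_B/V_A)³ = (1.34252)³ = 2.41968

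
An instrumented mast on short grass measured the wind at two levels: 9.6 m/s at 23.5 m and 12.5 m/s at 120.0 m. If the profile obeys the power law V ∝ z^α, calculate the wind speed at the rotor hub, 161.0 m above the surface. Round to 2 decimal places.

First find α: α = ln(V₂/V₁)/ln(z₂/z₁) = ln(12.5/9.6)/ln(120.0/23.5) = 0.26397/1.63049 = 0.1619
Extrapolate from 120.0 m to 161.0 m: V₃ = 12.5 × (161.0/120.0)^0.1619 = 12.5 × 1.0487 = 13.1092 m/s

13.11 m/s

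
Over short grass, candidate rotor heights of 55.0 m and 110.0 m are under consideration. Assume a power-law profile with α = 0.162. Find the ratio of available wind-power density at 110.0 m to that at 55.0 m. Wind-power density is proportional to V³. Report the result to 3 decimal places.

Speed ratio: V_B/V_A = (z_B/z_A)^α = (110.0/55.0)^0.162 = (2.0000)^0.162 = 1.11884
Power-density ratio: P_B/P_A = (V_B/V_A)³ = (1.11884)³ = 1.40056

1.401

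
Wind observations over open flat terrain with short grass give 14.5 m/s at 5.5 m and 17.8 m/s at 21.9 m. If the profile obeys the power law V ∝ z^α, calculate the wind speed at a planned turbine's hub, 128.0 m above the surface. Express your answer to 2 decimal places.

23.13 m/s

First find α: α = ln(V₂/V₁)/ln(z₂/z₁) = ln(17.8/14.5)/ln(21.9/5.5) = 0.20505/1.38174 = 0.1484
Extrapolate from 21.9 m to 128.0 m: V₃ = 17.8 × (128.0/21.9)^0.1484 = 17.8 × 1.2995 = 23.1317 m/s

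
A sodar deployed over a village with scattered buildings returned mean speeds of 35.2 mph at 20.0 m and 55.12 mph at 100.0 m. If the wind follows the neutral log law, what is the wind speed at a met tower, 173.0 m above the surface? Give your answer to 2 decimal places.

61.90 mph

Log law: V ∝ ln(z/z₀). From the pair, with r = V₁/V₂ = 0.63861,
ln z₀ = (ln z₁ − r·ln z₂)/(1 − r) = (2.9957 − 0.63861×4.6052)/0.36139 = 0.1517 → z₀ = 1.164 m
V₃ = V₁ · ln(z₃/z₀)/ln(z₁/z₀) = 35.2 × 5.0015/2.8440 = 61.9041 mph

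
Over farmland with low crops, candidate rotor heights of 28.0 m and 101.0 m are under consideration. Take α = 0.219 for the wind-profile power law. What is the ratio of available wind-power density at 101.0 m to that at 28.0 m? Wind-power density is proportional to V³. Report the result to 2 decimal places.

2.32

Speed ratio: V_B/V_A = (z_B/z_A)^α = (101.0/28.0)^0.219 = (3.6071)^0.219 = 1.32440
Power-density ratio: P_B/P_A = (V_B/V_A)³ = (1.32440)³ = 2.32304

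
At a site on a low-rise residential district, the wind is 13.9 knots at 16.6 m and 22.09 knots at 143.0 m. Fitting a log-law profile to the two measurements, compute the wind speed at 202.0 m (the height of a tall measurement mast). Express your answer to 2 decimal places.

Log law: V ∝ ln(z/z₀). From the pair, with r = V₁/V₂ = 0.62924,
ln z₀ = (ln z₁ − r·ln z₂)/(1 − r) = (2.8094 − 0.62924×4.9628)/0.37076 = -0.8454 → z₀ = 0.4294 m
V₃ = V₁ · ln(z₃/z₀)/ln(z₁/z₀) = 13.9 × 6.1537/3.6548 = 23.4037 knots

23.40 knots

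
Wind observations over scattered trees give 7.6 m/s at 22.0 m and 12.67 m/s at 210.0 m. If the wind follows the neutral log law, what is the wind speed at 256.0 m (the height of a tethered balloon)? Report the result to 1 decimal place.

13.1 m/s

Log law: V ∝ ln(z/z₀). From the pair, with r = V₁/V₂ = 0.59984,
ln z₀ = (ln z₁ − r·ln z₂)/(1 − r) = (3.0910 − 0.59984×5.3471)/0.40016 = -0.2908 → z₀ = 0.7476 m
V₃ = V₁ · ln(z₃/z₀)/ln(z₁/z₀) = 7.6 × 5.8360/3.3819 = 13.1151 m/s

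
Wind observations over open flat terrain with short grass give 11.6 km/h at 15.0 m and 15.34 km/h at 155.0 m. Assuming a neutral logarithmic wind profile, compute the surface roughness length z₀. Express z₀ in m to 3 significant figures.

Log law: V(z) ∝ ln(z/z₀). With r = V₁/V₂ = 11.6/15.34 = 0.75619,
r · ln(z₂/z₀) = ln(z₁/z₀) ⇒ ln z₀ = (ln z₁ − r·ln z₂)/(1 − r)
ln z₀ = (2.70805 − 0.75619×5.04343) / 0.24381 = -4.5354
z₀ = exp(-4.5354) = 0.01072 m

z₀ ≈ 0.0107 m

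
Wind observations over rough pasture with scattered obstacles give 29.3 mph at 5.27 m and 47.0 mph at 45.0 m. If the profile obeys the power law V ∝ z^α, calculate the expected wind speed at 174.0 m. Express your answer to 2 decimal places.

First find α: α = ln(V₂/V₁)/ln(z₂/z₁) = ln(47.0/29.3)/ln(45.0/5.27) = 0.47256/2.14463 = 0.2203
Extrapolate from 45.0 m to 174.0 m: V₃ = 47.0 × (174.0/45.0)^0.2203 = 47.0 × 1.3472 = 63.3162 mph

63.32 mph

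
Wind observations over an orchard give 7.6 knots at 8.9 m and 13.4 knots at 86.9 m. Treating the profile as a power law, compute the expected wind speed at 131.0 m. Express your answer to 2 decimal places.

First find α: α = ln(V₂/V₁)/ln(z₂/z₁) = ln(13.4/7.6)/ln(86.9/8.9) = 0.56711/2.27871 = 0.2489
Extrapolate from 86.9 m to 131.0 m: V₃ = 13.4 × (131.0/86.9)^0.2489 = 13.4 × 1.1075 = 14.8411 knots

14.84 knots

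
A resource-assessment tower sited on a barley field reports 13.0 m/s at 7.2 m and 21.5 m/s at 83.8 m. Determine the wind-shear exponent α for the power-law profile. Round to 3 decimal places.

Power law: V₂/V₁ = (z₂/z₁)^α ⇒ α = ln(V₂/V₁) / ln(z₂/z₁)
α = ln(21.5/13.0) / ln(83.8/7.2) = ln(1.6538) / ln(11.6389)
  = 0.50310 / 2.45435 = 0.20498

α ≈ 0.205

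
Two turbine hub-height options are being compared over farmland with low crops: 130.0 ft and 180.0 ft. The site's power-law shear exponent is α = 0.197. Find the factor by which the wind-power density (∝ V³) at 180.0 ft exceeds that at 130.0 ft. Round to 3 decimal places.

1.212

Speed ratio: V_B/V_A = (z_B/z_A)^α = (180.0/130.0)^0.197 = (1.3846)^0.197 = 1.06621
Power-density ratio: P_B/P_A = (V_B/V_A)³ = (1.06621)³ = 1.21206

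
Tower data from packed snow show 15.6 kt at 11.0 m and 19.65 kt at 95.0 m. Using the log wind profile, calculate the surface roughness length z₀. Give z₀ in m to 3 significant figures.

Log law: V(z) ∝ ln(z/z₀). With r = V₁/V₂ = 15.6/19.65 = 0.79389,
r · ln(z₂/z₀) = ln(z₁/z₀) ⇒ ln z₀ = (ln z₁ − r·ln z₂)/(1 − r)
ln z₀ = (2.39790 − 0.79389×4.55388) / 0.20611 = -5.9066
z₀ = exp(-5.9066) = 0.002721 m

z₀ ≈ 0.00272 m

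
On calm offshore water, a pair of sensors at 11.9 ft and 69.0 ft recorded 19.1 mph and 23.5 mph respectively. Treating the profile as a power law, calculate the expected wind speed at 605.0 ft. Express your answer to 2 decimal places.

30.36 mph

First find α: α = ln(V₂/V₁)/ln(z₂/z₁) = ln(23.5/19.1)/ln(69.0/11.9) = 0.20731/1.75757 = 0.1180
Extrapolate from 69.0 ft to 605.0 ft: V₃ = 23.5 × (605.0/69.0)^0.1180 = 23.5 × 1.2919 = 30.3590 mph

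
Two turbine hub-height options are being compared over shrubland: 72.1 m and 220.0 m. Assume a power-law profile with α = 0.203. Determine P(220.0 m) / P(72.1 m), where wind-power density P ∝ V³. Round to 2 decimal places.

1.97

Speed ratio: V_B/V_A = (z_B/z_A)^α = (220.0/72.1)^0.203 = (3.0513)^0.203 = 1.25415
Power-density ratio: P_B/P_A = (V_B/V_A)³ = (1.25415)³ = 1.97266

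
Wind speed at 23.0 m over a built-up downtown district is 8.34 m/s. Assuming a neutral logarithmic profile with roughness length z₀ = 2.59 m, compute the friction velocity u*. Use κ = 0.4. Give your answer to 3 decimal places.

u* ≈ 1.528 m/s

Log law: V(z) = (u*/κ) · ln(z/z₀) ⇒ u* = κ · V / ln(z/z₀)
u* = 0.4 × 8.34 / ln(23.0/2.59) = 0.4 × 8.34 / 2.1838
   = 3.3360 / 2.1838 = 1.5276 m/s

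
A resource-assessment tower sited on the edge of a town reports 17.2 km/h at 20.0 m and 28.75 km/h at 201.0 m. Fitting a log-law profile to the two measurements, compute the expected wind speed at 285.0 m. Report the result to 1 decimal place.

Log law: V ∝ ln(z/z₀). From the pair, with r = V₁/V₂ = 0.59826,
ln z₀ = (ln z₁ − r·ln z₂)/(1 − r) = (2.9957 − 0.59826×5.3033)/0.40174 = -0.4407 → z₀ = 0.6436 m
V₃ = V₁ · ln(z₃/z₀)/ln(z₁/z₀) = 17.2 × 6.0931/3.4364 = 30.4978 km/h

30.5 km/h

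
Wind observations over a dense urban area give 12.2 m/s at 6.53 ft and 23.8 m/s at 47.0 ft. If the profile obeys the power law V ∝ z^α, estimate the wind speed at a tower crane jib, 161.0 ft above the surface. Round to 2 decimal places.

First find α: α = ln(V₂/V₁)/ln(z₂/z₁) = ln(23.8/12.2)/ln(47.0/6.53) = 0.66825/1.97374 = 0.3386
Extrapolate from 47.0 ft to 161.0 ft: V₃ = 23.8 × (161.0/47.0)^0.3386 = 23.8 × 1.5172 = 36.1094 m/s

36.11 m/s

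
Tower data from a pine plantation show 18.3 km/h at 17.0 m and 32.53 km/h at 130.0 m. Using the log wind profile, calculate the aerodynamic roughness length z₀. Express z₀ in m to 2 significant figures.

z₀ ≈ 1.2 m

Log law: V(z) ∝ ln(z/z₀). With r = V₁/V₂ = 18.3/32.53 = 0.56256,
r · ln(z₂/z₀) = ln(z₁/z₀) ⇒ ln z₀ = (ln z₁ − r·ln z₂)/(1 − r)
ln z₀ = (2.83321 − 0.56256×4.86753) / 0.43744 = 0.2170
z₀ = exp(0.2170) = 1.242 m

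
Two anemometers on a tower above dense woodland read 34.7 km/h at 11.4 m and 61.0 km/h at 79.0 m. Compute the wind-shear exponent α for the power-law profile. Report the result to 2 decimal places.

α ≈ 0.29

Power law: V₂/V₁ = (z₂/z₁)^α ⇒ α = ln(V₂/V₁) / ln(z₂/z₁)
α = ln(61.0/34.7) / ln(79.0/11.4) = ln(1.7579) / ln(6.9298)
  = 0.56413 / 1.93583 = 0.29142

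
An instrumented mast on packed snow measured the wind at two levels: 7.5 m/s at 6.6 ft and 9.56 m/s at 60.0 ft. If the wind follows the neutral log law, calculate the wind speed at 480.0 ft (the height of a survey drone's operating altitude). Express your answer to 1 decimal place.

Log law: V ∝ ln(z/z₀). From the pair, with r = V₁/V₂ = 0.78452,
ln z₀ = (ln z₁ − r·ln z₂)/(1 − r) = (1.8871 − 0.78452×4.0943)/0.21548 = -6.1491 → z₀ = 0.002135 ft
V₃ = V₁ · ln(z₃/z₀)/ln(z₁/z₀) = 7.5 × 12.3229/8.0362 = 11.5007 m/s

11.5 m/s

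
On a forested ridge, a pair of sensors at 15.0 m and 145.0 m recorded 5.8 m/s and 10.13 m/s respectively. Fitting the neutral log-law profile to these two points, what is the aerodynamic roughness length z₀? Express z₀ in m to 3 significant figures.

z₀ ≈ 0.718 m

Log law: V(z) ∝ ln(z/z₀). With r = V₁/V₂ = 5.8/10.13 = 0.57256,
r · ln(z₂/z₀) = ln(z₁/z₀) ⇒ ln z₀ = (ln z₁ − r·ln z₂)/(1 − r)
ln z₀ = (2.70805 − 0.57256×4.97673) / 0.42744 = -0.3308
z₀ = exp(-0.3308) = 0.7183 m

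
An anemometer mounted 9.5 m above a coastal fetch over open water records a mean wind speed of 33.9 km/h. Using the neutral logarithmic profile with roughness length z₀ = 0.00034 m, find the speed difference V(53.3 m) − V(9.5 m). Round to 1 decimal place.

Log law: V₂ = V₁ · ln(z₂/z₀)/ln(z₁/z₀) = 33.9 × 11.9625/10.2379 = 39.6107 km/h
ΔV = 39.6107 − 33.9 = 5.7107 km/h

5.7 km/h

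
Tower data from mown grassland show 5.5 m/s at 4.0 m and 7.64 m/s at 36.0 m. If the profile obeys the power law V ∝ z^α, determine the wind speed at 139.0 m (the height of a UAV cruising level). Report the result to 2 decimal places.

First find α: α = ln(V₂/V₁)/ln(z₂/z₁) = ln(7.64/5.5)/ln(36.0/4.0) = 0.32865/2.19722 = 0.1496
Extrapolate from 36.0 m to 139.0 m: V₃ = 7.64 × (139.0/36.0)^0.1496 = 7.64 × 1.2239 = 9.3508 m/s

9.35 m/s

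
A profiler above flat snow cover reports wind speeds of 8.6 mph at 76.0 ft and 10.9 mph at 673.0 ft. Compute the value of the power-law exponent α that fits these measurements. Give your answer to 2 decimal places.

Power law: V₂/V₁ = (z₂/z₁)^α ⇒ α = ln(V₂/V₁) / ln(z₂/z₁)
α = ln(10.9/8.6) / ln(673.0/76.0) = ln(1.2674) / ln(8.8553)
  = 0.23700 / 2.18101 = 0.10867

α ≈ 0.11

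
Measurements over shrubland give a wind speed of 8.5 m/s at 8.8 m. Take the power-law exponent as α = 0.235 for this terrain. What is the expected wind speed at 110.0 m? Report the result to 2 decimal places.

Power-law profile: V₂ = V₁ · (z₂/z₁)^α
V₂ = 8.5 × (110.0/8.8)^0.235 = 8.5 × (12.5000)^0.235
    = 8.5 × 1.8104 = 15.3884 m/s

15.39 m/s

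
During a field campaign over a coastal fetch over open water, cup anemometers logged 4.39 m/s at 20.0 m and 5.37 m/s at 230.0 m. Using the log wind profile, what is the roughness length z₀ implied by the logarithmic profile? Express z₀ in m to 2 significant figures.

z₀ ≈ 0.00035 m

Log law: V(z) ∝ ln(z/z₀). With r = V₁/V₂ = 4.39/5.37 = 0.81750,
r · ln(z₂/z₀) = ln(z₁/z₀) ⇒ ln z₀ = (ln z₁ − r·ln z₂)/(1 − r)
ln z₀ = (2.99573 − 0.81750×5.43808) / 0.18250 = -7.9450
z₀ = exp(-7.9450) = 0.0003544 m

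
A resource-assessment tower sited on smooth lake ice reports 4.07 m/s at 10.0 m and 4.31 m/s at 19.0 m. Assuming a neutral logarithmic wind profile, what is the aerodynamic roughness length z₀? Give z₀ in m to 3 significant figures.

z₀ ≈ 0.000187 m

Log law: V(z) ∝ ln(z/z₀). With r = V₁/V₂ = 4.07/4.31 = 0.94432,
r · ln(z₂/z₀) = ln(z₁/z₀) ⇒ ln z₀ = (ln z₁ − r·ln z₂)/(1 − r)
ln z₀ = (2.30259 − 0.94432×2.94444) / 0.05568 = -8.5822
z₀ = exp(-8.5822) = 0.0001874 m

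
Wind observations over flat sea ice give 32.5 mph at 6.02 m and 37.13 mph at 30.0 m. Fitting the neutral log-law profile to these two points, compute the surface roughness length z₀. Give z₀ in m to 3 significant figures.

Log law: V(z) ∝ ln(z/z₀). With r = V₁/V₂ = 32.5/37.13 = 0.87530,
r · ln(z₂/z₀) = ln(z₁/z₀) ⇒ ln z₀ = (ln z₁ − r·ln z₂)/(1 − r)
ln z₀ = (1.79509 − 0.87530×3.40120) / 0.12470 = -9.4789
z₀ = exp(-9.4789) = 0.00007645 m

z₀ ≈ 0.0000764 m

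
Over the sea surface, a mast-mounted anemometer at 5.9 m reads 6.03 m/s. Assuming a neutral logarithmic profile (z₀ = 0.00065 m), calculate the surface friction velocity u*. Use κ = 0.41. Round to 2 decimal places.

Log law: V(z) = (u*/κ) · ln(z/z₀) ⇒ u* = κ · V / ln(z/z₀)
u* = 0.41 × 6.03 / ln(5.9/0.00065) = 0.41 × 6.03 / 9.1135
   = 2.4723 / 9.1135 = 0.2713 m/s

u* ≈ 0.27 m/s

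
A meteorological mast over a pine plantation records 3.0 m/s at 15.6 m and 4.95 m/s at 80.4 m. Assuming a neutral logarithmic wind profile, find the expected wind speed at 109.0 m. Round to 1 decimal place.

Log law: V ∝ ln(z/z₀). From the pair, with r = V₁/V₂ = 0.60606,
ln z₀ = (ln z₁ − r·ln z₂)/(1 − r) = (2.7473 − 0.60606×4.3870)/0.39394 = 0.2246 → z₀ = 1.252 m
V₃ = V₁ · ln(z₃/z₀)/ln(z₁/z₀) = 3.0 × 4.4668/2.5227 = 5.3119 m/s

5.3 m/s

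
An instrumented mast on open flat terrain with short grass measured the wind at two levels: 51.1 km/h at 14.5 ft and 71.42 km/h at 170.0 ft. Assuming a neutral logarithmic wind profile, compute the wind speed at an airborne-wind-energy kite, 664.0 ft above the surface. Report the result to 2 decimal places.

Log law: V ∝ ln(z/z₀). From the pair, with r = V₁/V₂ = 0.71549,
ln z₀ = (ln z₁ − r·ln z₂)/(1 − r) = (2.6741 − 0.71549×5.1358)/0.28451 = -3.5163 → z₀ = 0.02971 ft
V₃ = V₁ · ln(z₃/z₀)/ln(z₁/z₀) = 51.1 × 10.0146/6.1905 = 82.6668 km/h

82.67 km/h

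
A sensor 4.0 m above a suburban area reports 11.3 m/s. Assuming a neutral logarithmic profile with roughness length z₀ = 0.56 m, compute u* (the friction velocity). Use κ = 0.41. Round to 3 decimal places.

Log law: V(z) = (u*/κ) · ln(z/z₀) ⇒ u* = κ · V / ln(z/z₀)
u* = 0.41 × 11.3 / ln(4.0/0.56) = 0.41 × 11.3 / 1.9661
   = 4.6330 / 1.9661 = 2.3564 m/s

u* ≈ 2.356 m/s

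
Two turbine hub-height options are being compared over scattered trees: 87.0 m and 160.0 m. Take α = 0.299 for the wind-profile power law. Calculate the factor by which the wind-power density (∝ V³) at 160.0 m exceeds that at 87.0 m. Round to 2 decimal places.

1.73

Speed ratio: V_B/V_A = (z_B/z_A)^α = (160.0/87.0)^0.299 = (1.8391)^0.299 = 1.19982
Power-density ratio: P_B/P_A = (V_B/V_A)³ = (1.19982)³ = 1.72722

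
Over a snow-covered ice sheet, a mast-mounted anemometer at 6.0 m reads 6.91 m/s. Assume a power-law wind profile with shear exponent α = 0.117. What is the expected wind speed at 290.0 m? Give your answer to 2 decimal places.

Power-law profile: V₂ = V₁ · (z₂/z₁)^α
V₂ = 6.91 × (290.0/6.0)^0.117 = 6.91 × (48.3333)^0.117
    = 6.91 × 1.5742 = 10.8776 m/s

10.88 m/s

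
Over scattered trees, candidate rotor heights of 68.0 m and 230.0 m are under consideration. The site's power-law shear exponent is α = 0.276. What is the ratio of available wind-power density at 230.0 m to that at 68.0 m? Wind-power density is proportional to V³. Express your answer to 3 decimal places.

Speed ratio: V_B/V_A = (z_B/z_A)^α = (230.0/68.0)^0.276 = (3.3824)^0.276 = 1.39979
Power-density ratio: P_B/P_A = (V_B/V_A)³ = (1.39979)³ = 2.74279

2.743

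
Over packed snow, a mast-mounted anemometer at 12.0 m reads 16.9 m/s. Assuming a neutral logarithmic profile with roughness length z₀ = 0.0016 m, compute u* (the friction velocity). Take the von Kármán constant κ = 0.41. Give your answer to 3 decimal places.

Log law: V(z) = (u*/κ) · ln(z/z₀) ⇒ u* = κ · V / ln(z/z₀)
u* = 0.41 × 16.9 / ln(12.0/0.0016) = 0.41 × 16.9 / 8.9227
   = 6.9290 / 8.9227 = 0.7766 m/s

u* ≈ 0.777 m/s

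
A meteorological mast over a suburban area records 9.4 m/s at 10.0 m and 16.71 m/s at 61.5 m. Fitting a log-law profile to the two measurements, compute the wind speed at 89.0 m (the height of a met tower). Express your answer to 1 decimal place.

18.2 m/s

Log law: V ∝ ln(z/z₀). From the pair, with r = V₁/V₂ = 0.56254,
ln z₀ = (ln z₁ − r·ln z₂)/(1 − r) = (2.3026 − 0.56254×4.1190)/0.43746 = -0.0332 → z₀ = 0.9673 m
V₃ = V₁ · ln(z₃/z₀)/ln(z₁/z₀) = 9.4 × 4.5218/2.3358 = 18.1974 m/s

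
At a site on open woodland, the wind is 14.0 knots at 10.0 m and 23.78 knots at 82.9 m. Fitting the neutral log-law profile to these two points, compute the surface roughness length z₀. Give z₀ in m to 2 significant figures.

Log law: V(z) ∝ ln(z/z₀). With r = V₁/V₂ = 14.0/23.78 = 0.58873,
r · ln(z₂/z₀) = ln(z₁/z₀) ⇒ ln z₀ = (ln z₁ − r·ln z₂)/(1 − r)
ln z₀ = (2.30259 − 0.58873×4.41764) / 0.41127 = -0.7251
z₀ = exp(-0.7251) = 0.4843 m

z₀ ≈ 0.48 m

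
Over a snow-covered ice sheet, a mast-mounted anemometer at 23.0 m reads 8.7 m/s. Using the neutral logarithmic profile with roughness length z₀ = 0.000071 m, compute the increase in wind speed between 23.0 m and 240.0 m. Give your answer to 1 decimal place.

Log law: V₂ = V₁ · ln(z₂/z₀)/ln(z₁/z₀) = 8.7 × 15.0335/12.6883 = 10.3080 m/s
ΔV = 10.3080 − 8.7 = 1.6080 m/s

1.6 m/s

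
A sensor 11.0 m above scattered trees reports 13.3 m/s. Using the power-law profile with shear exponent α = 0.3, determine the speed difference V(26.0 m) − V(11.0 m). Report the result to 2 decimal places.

Power law: V₂ = V₁ · (z₂/z₁)^α = 13.3 × (2.3636)^0.3 = 17.2157 m/s
ΔV = 17.2157 − 13.3 = 3.9157 m/s

3.92 m/s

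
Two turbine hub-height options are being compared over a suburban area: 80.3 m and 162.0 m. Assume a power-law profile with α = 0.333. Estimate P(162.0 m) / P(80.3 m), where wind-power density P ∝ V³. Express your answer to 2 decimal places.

2.02

Speed ratio: V_B/V_A = (z_B/z_A)^α = (162.0/80.3)^0.333 = (2.0174)^0.333 = 1.26328
Power-density ratio: P_B/P_A = (V_B/V_A)³ = (1.26328)³ = 2.01602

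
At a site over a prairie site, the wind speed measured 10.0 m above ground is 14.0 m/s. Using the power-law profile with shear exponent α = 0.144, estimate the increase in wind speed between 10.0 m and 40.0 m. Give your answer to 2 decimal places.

Power law: V₂ = V₁ · (z₂/z₁)^α = 14.0 × (4.0000)^0.144 = 17.0933 m/s
ΔV = 17.0933 − 14.0 = 3.0933 m/s

3.09 m/s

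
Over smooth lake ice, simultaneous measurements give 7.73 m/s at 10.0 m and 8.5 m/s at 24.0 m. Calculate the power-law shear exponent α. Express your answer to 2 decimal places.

Power law: V₂/V₁ = (z₂/z₁)^α ⇒ α = ln(V₂/V₁) / ln(z₂/z₁)
α = ln(8.5/7.73) / ln(24.0/10.0) = ln(1.0996) / ln(2.4000)
  = 0.09496 / 0.87547 = 0.10846

α ≈ 0.11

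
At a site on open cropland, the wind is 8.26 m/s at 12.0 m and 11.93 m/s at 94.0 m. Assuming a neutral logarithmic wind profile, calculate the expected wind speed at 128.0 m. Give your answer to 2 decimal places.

Log law: V ∝ ln(z/z₀). From the pair, with r = V₁/V₂ = 0.69237,
ln z₀ = (ln z₁ − r·ln z₂)/(1 − r) = (2.4849 − 0.69237×4.5433)/0.30763 = -2.1479 → z₀ = 0.1167 m
V₃ = V₁ · ln(z₃/z₀)/ln(z₁/z₀) = 8.26 × 6.9999/4.6328 = 12.4805 m/s

12.48 m/s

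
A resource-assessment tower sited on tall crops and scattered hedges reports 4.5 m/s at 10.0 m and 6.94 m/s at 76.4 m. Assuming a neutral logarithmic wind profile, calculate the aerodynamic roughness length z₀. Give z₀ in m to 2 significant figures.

Log law: V(z) ∝ ln(z/z₀). With r = V₁/V₂ = 4.5/6.94 = 0.64841,
r · ln(z₂/z₀) = ln(z₁/z₀) ⇒ ln z₀ = (ln z₁ − r·ln z₂)/(1 − r)
ln z₀ = (2.30259 − 0.64841×4.33598) / 0.35159 = -1.4475
z₀ = exp(-1.4475) = 0.2351 m

z₀ ≈ 0.24 m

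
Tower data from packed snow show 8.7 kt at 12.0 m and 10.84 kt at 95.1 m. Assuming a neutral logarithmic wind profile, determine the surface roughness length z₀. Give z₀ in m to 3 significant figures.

z₀ ≈ 0.00266 m

Log law: V(z) ∝ ln(z/z₀). With r = V₁/V₂ = 8.7/10.84 = 0.80258,
r · ln(z₂/z₀) = ln(z₁/z₀) ⇒ ln z₀ = (ln z₁ − r·ln z₂)/(1 − r)
ln z₀ = (2.48491 − 0.80258×4.55493) / 0.19742 = -5.9306
z₀ = exp(-5.9306) = 0.002657 m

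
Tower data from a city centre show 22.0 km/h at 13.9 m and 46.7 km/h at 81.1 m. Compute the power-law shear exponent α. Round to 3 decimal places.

Power law: V₂/V₁ = (z₂/z₁)^α ⇒ α = ln(V₂/V₁) / ln(z₂/z₁)
α = ln(46.7/22.0) / ln(81.1/13.9) = ln(2.1227) / ln(5.8345)
  = 0.75270 / 1.76379 = 0.42675

α ≈ 0.427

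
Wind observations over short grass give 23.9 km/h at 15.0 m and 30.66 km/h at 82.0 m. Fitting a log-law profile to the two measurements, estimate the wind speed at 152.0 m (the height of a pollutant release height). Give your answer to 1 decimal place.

33.1 km/h

Log law: V ∝ ln(z/z₀). From the pair, with r = V₁/V₂ = 0.77952,
ln z₀ = (ln z₁ − r·ln z₂)/(1 − r) = (2.7081 − 0.77952×4.4067)/0.22048 = -3.2976 → z₀ = 0.03697 m
V₃ = V₁ · ln(z₃/z₀)/ln(z₁/z₀) = 23.9 × 8.3215/6.0056 = 33.1160 km/h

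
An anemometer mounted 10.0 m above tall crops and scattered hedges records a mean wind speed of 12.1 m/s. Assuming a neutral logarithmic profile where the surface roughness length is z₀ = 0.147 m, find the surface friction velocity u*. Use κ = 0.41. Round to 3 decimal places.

u* ≈ 1.176 m/s

Log law: V(z) = (u*/κ) · ln(z/z₀) ⇒ u* = κ · V / ln(z/z₀)
u* = 0.41 × 12.1 / ln(10.0/0.147) = 0.41 × 12.1 / 4.2199
   = 4.9610 / 4.2199 = 1.1756 m/s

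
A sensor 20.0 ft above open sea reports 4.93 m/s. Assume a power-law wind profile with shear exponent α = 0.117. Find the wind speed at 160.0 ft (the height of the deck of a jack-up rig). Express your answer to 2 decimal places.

6.29 m/s

Power-law profile: V₂ = V₁ · (z₂/z₁)^α
V₂ = 4.93 × (160.0/20.0)^0.117 = 4.93 × (8.0000)^0.117
    = 4.93 × 1.2754 = 6.2879 m/s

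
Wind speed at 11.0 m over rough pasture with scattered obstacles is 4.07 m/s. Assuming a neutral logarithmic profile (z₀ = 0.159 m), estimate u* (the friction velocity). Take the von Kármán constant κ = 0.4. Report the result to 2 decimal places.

u* ≈ 0.38 m/s

Log law: V(z) = (u*/κ) · ln(z/z₀) ⇒ u* = κ · V / ln(z/z₀)
u* = 0.4 × 4.07 / ln(11.0/0.159) = 0.4 × 4.07 / 4.2367
   = 1.6280 / 4.2367 = 0.3843 m/s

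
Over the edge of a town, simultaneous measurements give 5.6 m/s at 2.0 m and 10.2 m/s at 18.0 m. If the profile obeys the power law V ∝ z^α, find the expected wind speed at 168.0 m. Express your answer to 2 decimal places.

First find α: α = ln(V₂/V₁)/ln(z₂/z₁) = ln(10.2/5.6)/ln(18.0/2.0) = 0.59962/2.19722 = 0.2729
Extrapolate from 18.0 m to 168.0 m: V₃ = 10.2 × (168.0/18.0)^0.2729 = 10.2 × 1.8396 = 18.7639 m/s

18.76 m/s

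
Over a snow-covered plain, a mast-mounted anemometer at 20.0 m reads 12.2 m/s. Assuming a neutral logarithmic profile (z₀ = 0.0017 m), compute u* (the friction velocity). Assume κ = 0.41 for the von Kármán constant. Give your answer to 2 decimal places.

u* ≈ 0.53 m/s

Log law: V(z) = (u*/κ) · ln(z/z₀) ⇒ u* = κ · V / ln(z/z₀)
u* = 0.41 × 12.2 / ln(20.0/0.0017) = 0.41 × 12.2 / 9.3729
   = 5.0020 / 9.3729 = 0.5337 m/s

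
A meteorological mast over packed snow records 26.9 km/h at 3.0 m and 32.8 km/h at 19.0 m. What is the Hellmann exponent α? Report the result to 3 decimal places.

α ≈ 0.107

Power law: V₂/V₁ = (z₂/z₁)^α ⇒ α = ln(V₂/V₁) / ln(z₂/z₁)
α = ln(32.8/26.9) / ln(19.0/3.0) = ln(1.2193) / ln(6.3333)
  = 0.19830 / 1.84583 = 0.10743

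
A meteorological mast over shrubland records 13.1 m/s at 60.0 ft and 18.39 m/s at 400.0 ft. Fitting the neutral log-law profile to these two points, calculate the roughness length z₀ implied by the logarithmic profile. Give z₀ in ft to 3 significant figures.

z₀ ≈ 0.547 ft

Log law: V(z) ∝ ln(z/z₀). With r = V₁/V₂ = 13.1/18.39 = 0.71234,
r · ln(z₂/z₀) = ln(z₁/z₀) ⇒ ln z₀ = (ln z₁ − r·ln z₂)/(1 − r)
ln z₀ = (4.09434 − 0.71234×5.99146) / 0.28766 = -0.6036
z₀ = exp(-0.6036) = 0.5468 ft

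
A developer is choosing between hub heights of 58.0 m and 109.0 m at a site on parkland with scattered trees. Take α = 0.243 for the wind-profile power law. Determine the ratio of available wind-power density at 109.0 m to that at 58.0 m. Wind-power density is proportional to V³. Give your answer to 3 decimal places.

Speed ratio: V_B/V_A = (z_B/z_A)^α = (109.0/58.0)^0.243 = (1.8793)^0.243 = 1.16569
Power-density ratio: P_B/P_A = (V_B/V_A)³ = (1.16569)³ = 1.58396

1.584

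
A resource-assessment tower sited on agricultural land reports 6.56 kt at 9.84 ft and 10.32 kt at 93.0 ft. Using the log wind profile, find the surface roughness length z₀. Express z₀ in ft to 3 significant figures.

z₀ ≈ 0.195 ft

Log law: V(z) ∝ ln(z/z₀). With r = V₁/V₂ = 6.56/10.32 = 0.63566,
r · ln(z₂/z₀) = ln(z₁/z₀) ⇒ ln z₀ = (ln z₁ − r·ln z₂)/(1 − r)
ln z₀ = (2.28646 − 0.63566×4.53260) / 0.36434 = -1.6323
z₀ = exp(-1.6323) = 0.1955 ft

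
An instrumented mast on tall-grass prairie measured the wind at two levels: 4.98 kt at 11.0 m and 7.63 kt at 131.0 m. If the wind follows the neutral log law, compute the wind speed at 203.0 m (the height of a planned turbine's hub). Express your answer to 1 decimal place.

Log law: V ∝ ln(z/z₀). From the pair, with r = V₁/V₂ = 0.65269,
ln z₀ = (ln z₁ − r·ln z₂)/(1 − r) = (2.3979 − 0.65269×4.8752)/0.34731 = -2.2576 → z₀ = 0.1046 m
V₃ = V₁ · ln(z₃/z₀)/ln(z₁/z₀) = 4.98 × 7.5708/4.6555 = 8.0985 kt

8.1 kt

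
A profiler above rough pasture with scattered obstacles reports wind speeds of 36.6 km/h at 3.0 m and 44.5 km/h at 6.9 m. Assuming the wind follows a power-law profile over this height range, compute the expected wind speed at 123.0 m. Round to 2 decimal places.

87.48 km/h

First find α: α = ln(V₂/V₁)/ln(z₂/z₁) = ln(44.5/36.6)/ln(6.9/3.0) = 0.19544/0.83291 = 0.2346
Extrapolate from 6.9 m to 123.0 m: V₃ = 44.5 × (123.0/6.9)^0.2346 = 44.5 × 1.9659 = 87.4820 km/h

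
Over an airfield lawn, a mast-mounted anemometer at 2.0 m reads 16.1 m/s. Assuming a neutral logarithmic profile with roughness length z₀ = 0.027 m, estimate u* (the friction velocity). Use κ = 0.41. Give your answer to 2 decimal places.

u* ≈ 1.53 m/s

Log law: V(z) = (u*/κ) · ln(z/z₀) ⇒ u* = κ · V / ln(z/z₀)
u* = 0.41 × 16.1 / ln(2.0/0.027) = 0.41 × 16.1 / 4.3051
   = 6.6010 / 4.3051 = 1.5333 m/s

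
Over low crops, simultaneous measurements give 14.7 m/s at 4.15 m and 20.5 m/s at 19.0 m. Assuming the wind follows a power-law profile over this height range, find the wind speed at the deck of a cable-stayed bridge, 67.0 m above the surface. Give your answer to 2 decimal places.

First find α: α = ln(V₂/V₁)/ln(z₂/z₁) = ln(20.5/14.7)/ln(19.0/4.15) = 0.33258/1.52133 = 0.2186
Extrapolate from 19.0 m to 67.0 m: V₃ = 20.5 × (67.0/19.0)^0.2186 = 20.5 × 1.3172 = 27.0025 m/s

27.00 m/s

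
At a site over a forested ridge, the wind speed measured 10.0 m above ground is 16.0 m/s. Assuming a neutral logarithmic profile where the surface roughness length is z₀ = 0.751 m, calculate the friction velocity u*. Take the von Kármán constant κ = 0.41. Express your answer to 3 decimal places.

Log law: V(z) = (u*/κ) · ln(z/z₀) ⇒ u* = κ · V / ln(z/z₀)
u* = 0.41 × 16.0 / ln(10.0/0.751) = 0.41 × 16.0 / 2.5889
   = 6.5600 / 2.5889 = 2.5339 m/s

u* ≈ 2.534 m/s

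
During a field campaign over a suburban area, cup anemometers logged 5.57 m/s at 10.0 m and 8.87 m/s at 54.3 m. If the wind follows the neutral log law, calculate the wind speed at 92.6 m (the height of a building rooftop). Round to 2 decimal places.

Log law: V ∝ ln(z/z₀). From the pair, with r = V₁/V₂ = 0.62796,
ln z₀ = (ln z₁ − r·ln z₂)/(1 − r) = (2.3026 − 0.62796×3.9945)/0.37204 = -0.5532 → z₀ = 0.5751 m
V₃ = V₁ · ln(z₃/z₀)/ln(z₁/z₀) = 5.57 × 5.0815/2.8558 = 9.9111 m/s

9.91 m/s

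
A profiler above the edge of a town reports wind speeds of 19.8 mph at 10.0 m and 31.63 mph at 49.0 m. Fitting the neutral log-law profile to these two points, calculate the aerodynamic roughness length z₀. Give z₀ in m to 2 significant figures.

Log law: V(z) ∝ ln(z/z₀). With r = V₁/V₂ = 19.8/31.63 = 0.62599,
r · ln(z₂/z₀) = ln(z₁/z₀) ⇒ ln z₀ = (ln z₁ − r·ln z₂)/(1 − r)
ln z₀ = (2.30259 − 0.62599×3.89182) / 0.37401 = -0.3573
z₀ = exp(-0.3573) = 0.6995 m

z₀ ≈ 0.70 m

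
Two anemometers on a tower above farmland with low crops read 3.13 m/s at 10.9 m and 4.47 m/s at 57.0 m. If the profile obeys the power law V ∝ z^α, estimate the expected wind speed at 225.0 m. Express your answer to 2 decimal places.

6.01 m/s

First find α: α = ln(V₂/V₁)/ln(z₂/z₁) = ln(4.47/3.13)/ln(57.0/10.9) = 0.35636/1.65429 = 0.2154
Extrapolate from 57.0 m to 225.0 m: V₃ = 4.47 × (225.0/57.0)^0.2154 = 4.47 × 1.3442 = 6.0084 m/s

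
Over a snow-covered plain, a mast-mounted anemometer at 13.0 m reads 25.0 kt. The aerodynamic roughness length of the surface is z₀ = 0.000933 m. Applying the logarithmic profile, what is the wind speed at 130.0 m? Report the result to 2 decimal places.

31.03 kt

Log law: V(z) ∝ ln(z/z₀), so V₂/V₁ = ln(z₂/z₀) / ln(z₁/z₀).
ln(130.0/0.000933) = 11.8446, ln(13.0/0.000933) = 9.5421
V₂ = 25.0 × 11.8446/9.5421 = 25.0 × 1.2413 = 31.0327 kt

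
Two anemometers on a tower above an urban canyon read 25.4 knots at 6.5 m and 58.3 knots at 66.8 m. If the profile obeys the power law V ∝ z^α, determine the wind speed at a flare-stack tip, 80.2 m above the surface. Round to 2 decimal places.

First find α: α = ln(V₂/V₁)/ln(z₂/z₁) = ln(58.3/25.4)/ln(66.8/6.5) = 0.83085/2.32990 = 0.3566
Extrapolate from 66.8 m to 80.2 m: V₃ = 58.3 × (80.2/66.8)^0.3566 = 58.3 × 1.0674 = 62.2275 knots

62.23 knots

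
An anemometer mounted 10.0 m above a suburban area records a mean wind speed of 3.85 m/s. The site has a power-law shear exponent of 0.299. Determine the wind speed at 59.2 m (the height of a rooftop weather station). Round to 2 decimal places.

Power-law profile: V₂ = V₁ · (z₂/z₁)^α
V₂ = 3.85 × (59.2/10.0)^0.299 = 3.85 × (5.9200)^0.299
    = 3.85 × 1.7019 = 6.5522 m/s

6.55 m/s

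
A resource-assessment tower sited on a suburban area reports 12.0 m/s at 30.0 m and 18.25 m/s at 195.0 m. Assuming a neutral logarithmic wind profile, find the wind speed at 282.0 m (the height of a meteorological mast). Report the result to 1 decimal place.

Log law: V ∝ ln(z/z₀). From the pair, with r = V₁/V₂ = 0.65753,
ln z₀ = (ln z₁ − r·ln z₂)/(1 − r) = (3.4012 − 0.65753×5.2730)/0.34247 = -0.1927 → z₀ = 0.8248 m
V₃ = V₁ · ln(z₃/z₀)/ln(z₁/z₀) = 12.0 × 5.8346/3.5939 = 19.4818 m/s

19.5 m/s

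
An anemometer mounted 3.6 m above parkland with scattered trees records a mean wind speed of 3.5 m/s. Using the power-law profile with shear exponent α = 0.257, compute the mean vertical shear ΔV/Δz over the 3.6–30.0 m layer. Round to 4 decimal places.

Power law: V₂ = V₁ · (z₂/z₁)^α = 3.5 × (8.3333)^0.257 = 6.0356 m/s
ΔV/Δz = (6.0356 − 3.5)/(30.0 − 3.6) = 2.5356/26.4000 = 0.09604 m/s/m

0.0960 m/s/m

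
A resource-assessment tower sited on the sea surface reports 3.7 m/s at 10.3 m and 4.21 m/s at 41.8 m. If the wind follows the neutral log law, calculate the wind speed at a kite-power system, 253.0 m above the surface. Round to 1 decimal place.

Log law: V ∝ ln(z/z₀). From the pair, with r = V₁/V₂ = 0.87886,
ln z₀ = (ln z₁ − r·ln z₂)/(1 − r) = (2.3321 − 0.87886×3.7329)/0.12114 = -7.8302 → z₀ = 0.0003976 m
V₃ = V₁ · ln(z₃/z₀)/ln(z₁/z₀) = 3.7 × 13.3636/10.1623 = 4.8655 m/s

4.9 m/s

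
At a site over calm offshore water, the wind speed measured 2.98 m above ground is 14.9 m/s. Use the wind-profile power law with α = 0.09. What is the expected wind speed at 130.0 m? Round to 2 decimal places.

Power-law profile: V₂ = V₁ · (z₂/z₁)^α
V₂ = 14.9 × (130.0/2.98)^0.09 = 14.9 × (43.6242)^0.09
    = 14.9 × 1.4047 = 20.9296 m/s

20.93 m/s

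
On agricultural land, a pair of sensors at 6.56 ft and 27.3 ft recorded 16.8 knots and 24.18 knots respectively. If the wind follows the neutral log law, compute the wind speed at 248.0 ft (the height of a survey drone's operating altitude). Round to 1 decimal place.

35.6 knots

Log law: V ∝ ln(z/z₀). From the pair, with r = V₁/V₂ = 0.69479,
ln z₀ = (ln z₁ − r·ln z₂)/(1 − r) = (1.8810 − 0.69479×3.3069)/0.30521 = -1.3650 → z₀ = 0.2554 ft
V₃ = V₁ · ln(z₃/z₀)/ln(z₁/z₀) = 16.8 × 6.8784/3.2459 = 35.6004 knots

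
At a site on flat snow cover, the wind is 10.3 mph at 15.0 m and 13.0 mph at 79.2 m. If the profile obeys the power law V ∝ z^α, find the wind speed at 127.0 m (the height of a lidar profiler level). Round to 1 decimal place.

First find α: α = ln(V₂/V₁)/ln(z₂/z₁) = ln(13.0/10.3)/ln(79.2/15.0) = 0.23281/1.66393 = 0.1399
Extrapolate from 79.2 m to 127.0 m: V₃ = 13.0 × (127.0/79.2)^0.1399 = 13.0 × 1.0683 = 13.8879 mph

13.9 mph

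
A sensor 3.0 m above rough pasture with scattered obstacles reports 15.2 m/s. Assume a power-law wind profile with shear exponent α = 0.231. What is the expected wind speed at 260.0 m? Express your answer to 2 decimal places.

42.61 m/s

Power-law profile: V₂ = V₁ · (z₂/z₁)^α
V₂ = 15.2 × (260.0/3.0)^0.231 = 15.2 × (86.6667)^0.231
    = 15.2 × 2.8031 = 42.6076 m/s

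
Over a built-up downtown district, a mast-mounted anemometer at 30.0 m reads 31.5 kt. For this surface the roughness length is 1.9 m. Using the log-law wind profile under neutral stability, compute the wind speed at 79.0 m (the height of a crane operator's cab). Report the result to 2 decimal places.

Log law: V(z) ∝ ln(z/z₀), so V₂/V₁ = ln(z₂/z₀) / ln(z₁/z₀).
ln(79.0/1.9) = 3.7276, ln(30.0/1.9) = 2.7593
V₂ = 31.5 × 3.7276/2.7593 = 31.5 × 1.3509 = 42.5533 kt

42.55 kt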